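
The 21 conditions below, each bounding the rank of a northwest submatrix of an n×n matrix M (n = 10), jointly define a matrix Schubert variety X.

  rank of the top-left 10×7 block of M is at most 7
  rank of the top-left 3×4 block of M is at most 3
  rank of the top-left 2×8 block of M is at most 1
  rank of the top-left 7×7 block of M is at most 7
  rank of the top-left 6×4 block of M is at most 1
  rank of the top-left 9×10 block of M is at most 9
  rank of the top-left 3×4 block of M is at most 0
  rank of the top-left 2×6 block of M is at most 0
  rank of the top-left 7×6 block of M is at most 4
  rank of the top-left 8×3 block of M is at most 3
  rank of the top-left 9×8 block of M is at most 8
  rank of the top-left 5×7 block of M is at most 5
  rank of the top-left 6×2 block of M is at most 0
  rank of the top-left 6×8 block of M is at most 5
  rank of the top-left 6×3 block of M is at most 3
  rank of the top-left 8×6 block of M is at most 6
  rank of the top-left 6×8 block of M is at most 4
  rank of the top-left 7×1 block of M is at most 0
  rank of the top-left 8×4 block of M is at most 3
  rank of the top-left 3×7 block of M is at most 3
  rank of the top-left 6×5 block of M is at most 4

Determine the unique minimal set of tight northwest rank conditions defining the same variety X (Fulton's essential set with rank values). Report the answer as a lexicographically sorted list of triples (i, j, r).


Rank table r_w(10×10) implied by the 21 constraints:

  i=1: 0 0 0 0 0 0 1 1 1 1
  i=2: 0 0 0 0 0 0 1 1 2 2
  i=3: 0 0 0 0 1 1 2 2 3 3
  i=4: 0 0 1 1 2 2 3 3 4 4
  i=5: 0 0 1 1 2 3 4 4 5 5
  i=6: 0 0 1 1 2 3 4 4 5 6
  i=7: 0 1 2 2 3 4 5 5 6 7
  i=8: 1 2 3 3 4 5 6 6 7 8
  i=9: 1 2 3 4 5 6 7 7 8 9
  i=10: 1 2 3 4 5 6 7 8 9 10

so w = (7, 9, 5, 3, 6, 10, 2, 1, 4, 8).

|D(w)|=27, |Ess(w)|=7:

[(2, 6, 0), (2, 8, 1), (3, 4, 0), (6, 2, 0), (6, 4, 1), (6, 8, 4), (7, 1, 0)]


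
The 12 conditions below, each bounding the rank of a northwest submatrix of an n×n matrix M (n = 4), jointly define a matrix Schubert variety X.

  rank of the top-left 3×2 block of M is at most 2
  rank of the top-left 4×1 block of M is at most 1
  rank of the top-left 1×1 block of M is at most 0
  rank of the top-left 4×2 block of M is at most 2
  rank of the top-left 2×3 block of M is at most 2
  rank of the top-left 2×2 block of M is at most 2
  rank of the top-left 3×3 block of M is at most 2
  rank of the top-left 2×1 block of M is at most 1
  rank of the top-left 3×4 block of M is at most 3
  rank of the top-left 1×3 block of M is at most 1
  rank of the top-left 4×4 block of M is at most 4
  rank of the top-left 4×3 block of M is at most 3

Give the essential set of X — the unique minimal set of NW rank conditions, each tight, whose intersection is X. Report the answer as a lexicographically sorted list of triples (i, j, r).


Reconstructing r_w from the 12 given conditions:

  i=1: 0 1 1 1
  i=2: 1 2 2 2
  i=3: 1 2 2 3
  i=4: 1 2 3 4

reading off 1-entries of Δ²R: w = (2, 1, 4, 3).

|D(w)|=2, |Ess(w)|=2:

[(1, 1, 0), (3, 3, 2)]


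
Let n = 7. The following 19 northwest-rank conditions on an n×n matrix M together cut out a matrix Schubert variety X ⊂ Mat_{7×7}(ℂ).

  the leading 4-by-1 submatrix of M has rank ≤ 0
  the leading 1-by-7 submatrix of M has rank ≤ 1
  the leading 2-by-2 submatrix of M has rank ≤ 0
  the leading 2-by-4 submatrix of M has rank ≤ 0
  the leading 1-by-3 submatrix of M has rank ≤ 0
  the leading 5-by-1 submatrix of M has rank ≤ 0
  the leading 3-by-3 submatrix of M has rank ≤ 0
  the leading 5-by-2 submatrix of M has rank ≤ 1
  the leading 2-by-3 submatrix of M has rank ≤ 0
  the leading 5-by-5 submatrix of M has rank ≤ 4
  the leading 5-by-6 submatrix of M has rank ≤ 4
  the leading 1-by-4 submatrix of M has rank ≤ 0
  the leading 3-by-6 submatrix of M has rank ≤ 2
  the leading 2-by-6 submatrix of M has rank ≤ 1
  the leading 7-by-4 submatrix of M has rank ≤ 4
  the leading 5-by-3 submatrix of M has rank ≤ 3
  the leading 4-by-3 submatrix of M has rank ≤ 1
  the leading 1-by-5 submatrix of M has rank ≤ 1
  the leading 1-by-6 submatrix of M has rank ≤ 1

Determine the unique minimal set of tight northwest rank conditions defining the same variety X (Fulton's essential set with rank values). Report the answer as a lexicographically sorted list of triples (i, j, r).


Recovering R(i,j) via the rank-extension bound from the 19 conditions:

  i=1: 0 | 0 | 0 | 0 | 1 | 1 | 1
  i=2: 0 | 0 | 0 | 0 | 1 | 1 | 2
  i=3: 0 | 0 | 0 | 1 | 2 | 2 | 3
  i=4: 0 | 1 | 1 | 2 | 3 | 3 | 4
  i=5: 0 | 1 | 2 | 3 | 4 | 4 | 5
  i=6: 1 | 2 | 3 | 4 | 5 | 5 | 6
  i=7: 1 | 2 | 3 | 4 | 5 | 6 | 7

second differences of R give the permutation w = (5, 7, 4, 2, 3, 1, 6).

Fulton essential set (4 of the 14 Rothe cells):

[(2, 4, 0), (2, 6, 1), (3, 3, 0), (5, 1, 0)]


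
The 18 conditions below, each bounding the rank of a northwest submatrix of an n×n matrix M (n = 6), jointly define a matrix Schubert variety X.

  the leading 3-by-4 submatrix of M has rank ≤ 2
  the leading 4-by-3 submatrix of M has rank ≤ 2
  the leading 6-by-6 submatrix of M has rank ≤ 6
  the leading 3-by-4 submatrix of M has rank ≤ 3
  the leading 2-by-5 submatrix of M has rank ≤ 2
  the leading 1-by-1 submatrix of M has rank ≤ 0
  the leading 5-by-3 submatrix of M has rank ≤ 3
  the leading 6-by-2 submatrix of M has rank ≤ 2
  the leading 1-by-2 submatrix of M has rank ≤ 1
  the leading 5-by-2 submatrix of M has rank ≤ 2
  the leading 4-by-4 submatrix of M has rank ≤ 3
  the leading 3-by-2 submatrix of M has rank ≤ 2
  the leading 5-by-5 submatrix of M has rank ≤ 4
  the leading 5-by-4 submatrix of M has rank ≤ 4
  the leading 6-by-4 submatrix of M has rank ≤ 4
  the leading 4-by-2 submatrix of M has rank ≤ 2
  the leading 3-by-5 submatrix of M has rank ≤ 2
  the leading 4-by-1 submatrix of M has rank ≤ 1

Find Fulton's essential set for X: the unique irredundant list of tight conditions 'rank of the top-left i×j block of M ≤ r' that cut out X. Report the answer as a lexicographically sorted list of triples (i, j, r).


Reconstructing r_w from the 18 given conditions:

  R[1]: 0 | 1 | 1 | 1 | 1 | 1
  R[2]: 1 | 2 | 2 | 2 | 2 | 2
  R[3]: 1 | 2 | 2 | 2 | 2 | 3
  R[4]: 1 | 2 | 2 | 3 | 3 | 4
  R[5]: 1 | 2 | 3 | 4 | 4 | 5
  R[6]: 1 | 2 | 3 | 4 | 5 | 6

so w = (2, 1, 6, 4, 3, 5).

D(w) has 5 cells with 3 SE-corners; essential set:

[(1, 1, 0), (3, 5, 2), (4, 3, 2)]


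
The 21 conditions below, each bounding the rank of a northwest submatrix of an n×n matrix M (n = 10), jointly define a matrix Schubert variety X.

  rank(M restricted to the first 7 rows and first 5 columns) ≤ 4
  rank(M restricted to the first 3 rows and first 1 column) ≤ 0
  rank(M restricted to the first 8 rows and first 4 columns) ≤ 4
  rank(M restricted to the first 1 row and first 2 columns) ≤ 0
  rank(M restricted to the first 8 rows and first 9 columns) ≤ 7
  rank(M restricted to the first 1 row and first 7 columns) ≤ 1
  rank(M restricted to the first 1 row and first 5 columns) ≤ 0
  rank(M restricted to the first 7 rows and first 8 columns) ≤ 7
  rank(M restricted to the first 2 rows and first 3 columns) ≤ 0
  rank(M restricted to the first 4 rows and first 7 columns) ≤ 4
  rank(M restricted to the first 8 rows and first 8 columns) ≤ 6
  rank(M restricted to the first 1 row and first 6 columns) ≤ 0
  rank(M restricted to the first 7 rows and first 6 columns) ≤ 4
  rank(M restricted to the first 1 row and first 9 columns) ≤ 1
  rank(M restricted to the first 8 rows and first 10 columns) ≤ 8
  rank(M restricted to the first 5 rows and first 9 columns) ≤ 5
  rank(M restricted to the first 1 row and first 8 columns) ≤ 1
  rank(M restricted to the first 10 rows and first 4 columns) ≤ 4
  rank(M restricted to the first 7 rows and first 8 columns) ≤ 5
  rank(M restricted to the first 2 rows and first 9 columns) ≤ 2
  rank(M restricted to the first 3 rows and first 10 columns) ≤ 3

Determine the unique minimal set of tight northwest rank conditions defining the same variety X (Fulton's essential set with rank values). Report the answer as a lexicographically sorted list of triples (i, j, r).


Rank table r_w(10×10) implied by the 21 constraints:

  R[1]: 0 | 0 | 0 | 0 | 0 | 0 | 1 | 1 | 1 | 1
  R[2]: 0 | 0 | 0 | 1 | 1 | 1 | 2 | 2 | 2 | 2
  R[3]: 0 | 1 | 1 | 2 | 2 | 2 | 3 | 3 | 3 | 3
  R[4]: 1 | 2 | 2 | 3 | 3 | 3 | 4 | 4 | 4 | 4
  R[5]: 1 | 2 | 3 | 4 | 4 | 4 | 5 | 5 | 5 | 5
  R[6]: 1 | 2 | 3 | 4 | 4 | 4 | 5 | 5 | 6 | 6
  R[7]: 1 | 2 | 3 | 4 | 4 | 4 | 5 | 5 | 6 | 7
  R[8]: 1 | 2 | 3 | 4 | 5 | 5 | 6 | 6 | 7 | 8
  R[9]: 1 | 2 | 3 | 4 | 5 | 6 | 7 | 7 | 8 | 9
  R[10]: 1 | 2 | 3 | 4 | 5 | 6 | 7 | 8 | 9 | 10

the unique w with this rank table is (7, 4, 2, 1, 3, 9, 10, 5, 6, 8).

Fulton essential set (5 of the 16 Rothe cells):

[(1, 6, 0), (2, 3, 0), (3, 1, 0), (7, 6, 4), (7, 8, 5)]


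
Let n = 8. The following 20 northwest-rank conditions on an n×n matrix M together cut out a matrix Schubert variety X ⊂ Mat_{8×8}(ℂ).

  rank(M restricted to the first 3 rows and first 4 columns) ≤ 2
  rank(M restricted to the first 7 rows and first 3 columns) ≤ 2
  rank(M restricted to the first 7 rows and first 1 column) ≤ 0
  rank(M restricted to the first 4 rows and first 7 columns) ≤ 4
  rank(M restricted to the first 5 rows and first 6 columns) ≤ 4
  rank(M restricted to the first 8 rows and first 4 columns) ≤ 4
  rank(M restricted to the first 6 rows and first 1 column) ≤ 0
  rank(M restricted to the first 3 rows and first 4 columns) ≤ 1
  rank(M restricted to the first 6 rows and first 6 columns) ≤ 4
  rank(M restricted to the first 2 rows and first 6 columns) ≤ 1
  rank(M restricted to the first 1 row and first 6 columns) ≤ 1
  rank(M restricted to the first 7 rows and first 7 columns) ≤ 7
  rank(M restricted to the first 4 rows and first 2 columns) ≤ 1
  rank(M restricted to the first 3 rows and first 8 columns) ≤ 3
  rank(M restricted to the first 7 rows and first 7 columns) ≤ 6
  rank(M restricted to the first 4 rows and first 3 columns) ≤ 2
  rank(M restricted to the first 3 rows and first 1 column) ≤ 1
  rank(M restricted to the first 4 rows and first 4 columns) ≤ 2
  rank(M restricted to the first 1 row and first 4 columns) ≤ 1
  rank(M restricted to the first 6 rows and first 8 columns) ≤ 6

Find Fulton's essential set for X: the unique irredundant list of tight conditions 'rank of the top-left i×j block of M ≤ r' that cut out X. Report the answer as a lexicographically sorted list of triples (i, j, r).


The tightest implied rank at each (i,j), from the 20 conditions:

  0  1  1  1  1  1  1  1
  0  1  1  1  1  1  2  2
  0  1  1  1  2  2  3  3
  0  1  2  2  3  3  4  4
  0  1  2  3  4  4  5  5
  0  1  2  3  4  4  5  6
  0  1  2  3  4  5  6  7
  1  2  3  4  5  6  7  8

second differences of R give the permutation w = (2, 7, 5, 3, 4, 8, 6, 1).

Rothe diagram D(w) (14 cells), 4 SE-corners (essential conditions):

[(2, 6, 1), (3, 4, 1), (6, 6, 4), (7, 1, 0)]


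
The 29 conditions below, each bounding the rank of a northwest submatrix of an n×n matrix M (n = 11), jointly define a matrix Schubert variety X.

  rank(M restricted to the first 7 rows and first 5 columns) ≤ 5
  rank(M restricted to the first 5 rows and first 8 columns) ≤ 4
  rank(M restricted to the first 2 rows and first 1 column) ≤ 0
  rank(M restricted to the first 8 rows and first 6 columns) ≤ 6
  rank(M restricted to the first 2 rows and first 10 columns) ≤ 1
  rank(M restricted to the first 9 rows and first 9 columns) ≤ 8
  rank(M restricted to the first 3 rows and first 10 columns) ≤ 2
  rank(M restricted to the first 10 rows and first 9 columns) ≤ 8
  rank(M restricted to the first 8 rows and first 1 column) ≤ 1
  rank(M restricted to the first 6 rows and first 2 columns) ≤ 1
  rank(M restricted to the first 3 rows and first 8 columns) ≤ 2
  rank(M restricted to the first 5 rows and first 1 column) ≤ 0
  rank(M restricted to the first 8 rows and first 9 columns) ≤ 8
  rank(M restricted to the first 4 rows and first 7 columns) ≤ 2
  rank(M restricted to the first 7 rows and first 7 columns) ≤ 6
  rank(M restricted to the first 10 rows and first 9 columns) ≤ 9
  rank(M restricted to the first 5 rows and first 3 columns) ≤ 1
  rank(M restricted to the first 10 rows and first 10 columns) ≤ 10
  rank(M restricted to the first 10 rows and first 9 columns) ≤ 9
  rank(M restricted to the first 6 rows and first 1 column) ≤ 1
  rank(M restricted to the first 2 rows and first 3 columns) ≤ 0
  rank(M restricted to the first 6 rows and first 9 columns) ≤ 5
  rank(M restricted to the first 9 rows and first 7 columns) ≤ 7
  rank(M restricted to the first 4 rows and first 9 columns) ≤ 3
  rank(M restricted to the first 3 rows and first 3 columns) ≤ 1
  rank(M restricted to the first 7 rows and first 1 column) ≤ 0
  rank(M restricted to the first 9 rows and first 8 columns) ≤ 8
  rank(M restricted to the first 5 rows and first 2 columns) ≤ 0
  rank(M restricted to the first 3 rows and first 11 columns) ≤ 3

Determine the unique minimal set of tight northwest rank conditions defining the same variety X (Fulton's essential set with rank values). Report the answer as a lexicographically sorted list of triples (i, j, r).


Rank table r_w(11×11) implied by the 29 constraints:

  0 0 0 1 1 1 1 1 1 1 1
  0 0 0 1 1 1 1 1 1 1 2
  0 0 1 2 2 2 2 2 2 2 3
  0 0 1 2 2 2 2 3 3 3 4
  0 0 1 2 3 3 3 4 4 4 5
  0 1 2 3 4 4 4 5 5 5 6
  0 1 2 3 4 5 5 6 6 6 7
  1 2 3 4 5 6 6 7 7 7 8
  1 2 3 4 5 6 7 8 8 8 9
  1 2 3 4 5 6 7 8 8 9 10
  1 2 3 4 5 6 7 8 9 10 11

giving w = (4, 11, 3, 8, 5, 2, 6, 1, 7, 10, 9) via Δ²R.

|D(w)|=24, |Ess(w)|=6:

[(2, 3, 0), (2, 10, 1), (4, 7, 2), (5, 2, 0), (7, 1, 0), (10, 9, 8)]


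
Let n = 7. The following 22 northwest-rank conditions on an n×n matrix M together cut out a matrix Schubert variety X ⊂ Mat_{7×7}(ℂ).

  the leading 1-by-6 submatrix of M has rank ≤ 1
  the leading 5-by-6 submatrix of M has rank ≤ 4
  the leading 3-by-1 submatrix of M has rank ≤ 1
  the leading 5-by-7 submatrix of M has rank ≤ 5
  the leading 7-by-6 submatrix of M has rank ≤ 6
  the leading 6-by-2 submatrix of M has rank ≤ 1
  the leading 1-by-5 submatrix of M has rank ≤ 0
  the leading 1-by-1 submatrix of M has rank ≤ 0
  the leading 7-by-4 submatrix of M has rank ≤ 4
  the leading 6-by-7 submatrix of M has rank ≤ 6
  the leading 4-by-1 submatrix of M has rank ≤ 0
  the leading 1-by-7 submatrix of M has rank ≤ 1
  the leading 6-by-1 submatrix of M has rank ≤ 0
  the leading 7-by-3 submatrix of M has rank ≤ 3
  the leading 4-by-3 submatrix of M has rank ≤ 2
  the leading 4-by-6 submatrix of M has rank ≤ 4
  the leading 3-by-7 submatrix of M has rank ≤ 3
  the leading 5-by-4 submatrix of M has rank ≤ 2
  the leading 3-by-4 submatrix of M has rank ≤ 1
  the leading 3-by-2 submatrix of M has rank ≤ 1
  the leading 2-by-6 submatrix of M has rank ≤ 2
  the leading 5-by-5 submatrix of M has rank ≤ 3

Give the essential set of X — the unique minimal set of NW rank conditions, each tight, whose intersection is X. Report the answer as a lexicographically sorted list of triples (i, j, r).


Reconstructing r_w from the 22 given conditions:

  row 1: 0 | 0 | 0 | 0 | 0 | 1 | 1
  row 2: 0 | 1 | 1 | 1 | 1 | 2 | 2
  row 3: 0 | 1 | 1 | 1 | 2 | 3 | 3
  row 4: 0 | 1 | 2 | 2 | 3 | 4 | 4
  row 5: 0 | 1 | 2 | 2 | 3 | 4 | 5
  row 6: 0 | 1 | 2 | 3 | 4 | 5 | 6
  row 7: 1 | 2 | 3 | 4 | 5 | 6 | 7

second differences of R give the permutation w = (6, 2, 5, 3, 7, 4, 1).

ℓ(w)=13; the 4 essential cells (i,j,r):

[(1, 5, 0), (3, 4, 1), (5, 4, 2), (6, 1, 0)]


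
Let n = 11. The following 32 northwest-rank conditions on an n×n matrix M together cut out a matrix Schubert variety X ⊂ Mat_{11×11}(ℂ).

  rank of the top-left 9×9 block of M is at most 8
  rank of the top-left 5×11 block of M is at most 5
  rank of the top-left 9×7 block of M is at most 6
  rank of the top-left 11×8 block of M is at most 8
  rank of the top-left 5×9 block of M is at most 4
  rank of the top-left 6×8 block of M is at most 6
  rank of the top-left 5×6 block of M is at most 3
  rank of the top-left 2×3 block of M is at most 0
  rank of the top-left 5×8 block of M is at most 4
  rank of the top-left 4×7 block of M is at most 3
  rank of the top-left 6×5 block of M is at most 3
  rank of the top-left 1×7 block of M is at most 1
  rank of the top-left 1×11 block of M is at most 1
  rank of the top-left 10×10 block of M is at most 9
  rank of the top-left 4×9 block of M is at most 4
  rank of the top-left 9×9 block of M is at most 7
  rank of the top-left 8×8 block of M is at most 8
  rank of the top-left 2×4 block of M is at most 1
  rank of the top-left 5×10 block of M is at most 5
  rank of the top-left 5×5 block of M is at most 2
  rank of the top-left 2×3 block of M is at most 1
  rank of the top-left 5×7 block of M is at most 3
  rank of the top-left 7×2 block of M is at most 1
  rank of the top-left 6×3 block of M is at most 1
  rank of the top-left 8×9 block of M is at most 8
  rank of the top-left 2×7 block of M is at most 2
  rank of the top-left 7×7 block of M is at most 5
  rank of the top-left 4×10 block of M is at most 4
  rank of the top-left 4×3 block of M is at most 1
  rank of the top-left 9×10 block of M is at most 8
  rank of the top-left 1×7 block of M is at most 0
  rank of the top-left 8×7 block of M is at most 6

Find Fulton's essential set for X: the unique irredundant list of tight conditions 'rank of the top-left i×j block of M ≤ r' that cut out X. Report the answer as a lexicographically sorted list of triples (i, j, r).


Computing R[i][j] = min implied NW-rank bound (n=11, 32 conditions):

  0, 0, 0, 0, 0, 0, 0, 1, 1, 1, 1
  0, 0, 0, 1, 1, 1, 1, 2, 2, 2, 2
  1, 1, 1, 2, 2, 2, 2, 3, 3, 3, 3
  1, 1, 1, 2, 2, 3, 3, 4, 4, 4, 4
  1, 1, 1, 2, 2, 3, 3, 4, 4, 5, 5
  1, 1, 1, 2, 3, 4, 4, 5, 5, 6, 6
  1, 1, 2, 3, 4, 5, 5, 6, 6, 7, 7
  1, 2, 3, 4, 5, 6, 6, 7, 7, 8, 8
  1, 2, 3, 4, 5, 6, 6, 7, 7, 8, 9
  1, 2, 3, 4, 5, 6, 7, 8, 8, 9, 10
  1, 2, 3, 4, 5, 6, 7, 8, 9, 10, 11

so w = (8, 4, 1, 6, 10, 5, 3, 2, 11, 7, 9).

Fulton essential set (9 of the 23 Rothe cells):

[(1, 7, 0), (2, 3, 0), (5, 5, 2), (5, 7, 3), (5, 9, 4), (6, 3, 1), (7, 2, 1), (9, 7, 6), (9, 9, 7)]


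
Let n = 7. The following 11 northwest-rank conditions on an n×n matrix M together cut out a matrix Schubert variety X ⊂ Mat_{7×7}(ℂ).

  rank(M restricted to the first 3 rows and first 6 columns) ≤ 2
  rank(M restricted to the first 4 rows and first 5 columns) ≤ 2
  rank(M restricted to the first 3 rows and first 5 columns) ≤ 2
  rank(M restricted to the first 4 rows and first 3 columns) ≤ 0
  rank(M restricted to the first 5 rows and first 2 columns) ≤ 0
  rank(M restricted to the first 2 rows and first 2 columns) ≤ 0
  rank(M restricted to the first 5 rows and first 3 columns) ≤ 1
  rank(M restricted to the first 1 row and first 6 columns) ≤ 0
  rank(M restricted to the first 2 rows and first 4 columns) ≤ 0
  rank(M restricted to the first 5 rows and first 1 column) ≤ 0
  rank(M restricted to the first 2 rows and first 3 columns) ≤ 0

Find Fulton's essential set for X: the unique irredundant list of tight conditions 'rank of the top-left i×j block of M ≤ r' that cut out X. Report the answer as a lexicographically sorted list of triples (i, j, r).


Reconstructing r_w from the 11 given conditions:

  row 1: 0, 0, 0, 0, 0, 0, 1
  row 2: 0, 0, 0, 0, 1, 1, 2
  row 3: 0, 0, 0, 1, 2, 2, 3
  row 4: 0, 0, 0, 1, 2, 3, 4
  row 5: 0, 0, 1, 2, 3, 4, 5
  row 6: 1, 1, 2, 3, 4, 5, 6
  row 7: 1, 2, 3, 4, 5, 6, 7

reading off 1-entries of Δ²R: w = (7, 5, 4, 6, 3, 1, 2).

Fulton essential set (4 of the 18 Rothe cells):

[(1, 6, 0), (2, 4, 0), (4, 3, 0), (5, 2, 0)]


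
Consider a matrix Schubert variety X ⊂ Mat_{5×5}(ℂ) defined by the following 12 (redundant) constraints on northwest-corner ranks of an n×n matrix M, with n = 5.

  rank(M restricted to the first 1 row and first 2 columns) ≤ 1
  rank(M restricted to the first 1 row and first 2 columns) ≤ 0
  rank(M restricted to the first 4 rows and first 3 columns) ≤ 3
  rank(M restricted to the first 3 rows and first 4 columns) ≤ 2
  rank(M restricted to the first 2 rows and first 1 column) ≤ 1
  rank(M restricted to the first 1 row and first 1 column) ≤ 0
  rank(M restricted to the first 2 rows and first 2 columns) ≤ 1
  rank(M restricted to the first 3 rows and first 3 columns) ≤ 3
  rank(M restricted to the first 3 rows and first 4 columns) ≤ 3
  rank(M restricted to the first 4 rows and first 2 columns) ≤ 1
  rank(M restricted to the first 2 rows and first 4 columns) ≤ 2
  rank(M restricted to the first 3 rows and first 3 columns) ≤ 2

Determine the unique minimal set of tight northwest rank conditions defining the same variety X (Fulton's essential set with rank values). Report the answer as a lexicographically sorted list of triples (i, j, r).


The tightest implied rank at each (i,j), from the 12 conditions:

  i=1: 0  0  1  1  1
  i=2: 1  1  2  2  2
  i=3: 1  1  2  2  3
  i=4: 1  1  2  3  4
  i=5: 1  2  3  4  5

giving w = (3, 1, 5, 4, 2) via Δ²R.

D(w) has 5 cells with 3 SE-corners; essential set:

[(1, 2, 0), (3, 4, 2), (4, 2, 1)]


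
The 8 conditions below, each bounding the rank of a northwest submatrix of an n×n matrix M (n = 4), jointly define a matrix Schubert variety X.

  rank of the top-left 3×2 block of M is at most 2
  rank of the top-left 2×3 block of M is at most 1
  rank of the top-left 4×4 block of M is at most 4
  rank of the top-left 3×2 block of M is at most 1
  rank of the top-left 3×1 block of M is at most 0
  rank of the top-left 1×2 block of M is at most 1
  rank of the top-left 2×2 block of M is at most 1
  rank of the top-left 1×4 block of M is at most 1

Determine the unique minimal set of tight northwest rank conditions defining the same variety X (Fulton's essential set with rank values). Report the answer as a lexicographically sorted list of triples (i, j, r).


Propagating the 8 rank bounds to every northwest block:

  i=1: 0 | 1 | 1 | 1
  i=2: 0 | 1 | 1 | 2
  i=3: 0 | 1 | 2 | 3
  i=4: 1 | 2 | 3 | 4

second differences of R give the permutation w = (2, 4, 3, 1).

D(w) has 4 cells with 2 SE-corners; essential set:

[(2, 3, 1), (3, 1, 0)]


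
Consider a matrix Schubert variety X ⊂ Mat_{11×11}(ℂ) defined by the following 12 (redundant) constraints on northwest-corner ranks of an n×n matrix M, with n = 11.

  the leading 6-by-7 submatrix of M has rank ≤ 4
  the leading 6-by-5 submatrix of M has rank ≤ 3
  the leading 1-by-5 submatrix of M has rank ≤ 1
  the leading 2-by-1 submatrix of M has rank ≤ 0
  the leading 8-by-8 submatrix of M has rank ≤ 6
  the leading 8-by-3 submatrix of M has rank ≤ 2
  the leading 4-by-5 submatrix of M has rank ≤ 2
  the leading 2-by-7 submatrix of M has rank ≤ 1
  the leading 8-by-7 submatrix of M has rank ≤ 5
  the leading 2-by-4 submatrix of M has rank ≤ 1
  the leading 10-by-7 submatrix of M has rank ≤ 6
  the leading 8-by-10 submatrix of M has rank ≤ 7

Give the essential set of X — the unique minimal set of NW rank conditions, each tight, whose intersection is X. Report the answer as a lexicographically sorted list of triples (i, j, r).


Computing R[i][j] = min implied NW-rank bound (n=11, 12 conditions):

  row 1: 0, 1, 1, 1, 1, 1, 1, 1, 1, 1, 1
  row 2: 0, 1, 1, 1, 1, 1, 1, 2, 2, 2, 2
  row 3: 1, 2, 2, 2, 2, 2, 2, 3, 3, 3, 3
  row 4: 1, 2, 2, 2, 2, 3, 3, 4, 4, 4, 4
  row 5: 1, 2, 2, 3, 3, 4, 4, 5, 5, 5, 5
  row 6: 1, 2, 2, 3, 3, 4, 4, 5, 6, 6, 6
  row 7: 1, 2, 2, 3, 4, 5, 5, 6, 7, 7, 7
  row 8: 1, 2, 2, 3, 4, 5, 5, 6, 7, 7, 8
  row 9: 1, 2, 3, 4, 5, 6, 6, 7, 8, 8, 9
  row 10: 1, 2, 3, 4, 5, 6, 6, 7, 8, 9, 10
  row 11: 1, 2, 3, 4, 5, 6, 7, 8, 9, 10, 11

second differences of R give the permutation w = (2, 8, 1, 6, 4, 9, 5, 11, 3, 10, 7).

Rothe diagram D(w) (19 cells), 9 SE-corners (essential conditions):

[(2, 1, 0), (2, 7, 1), (4, 5, 2), (6, 5, 3), (6, 7, 4), (8, 3, 2), (8, 7, 5), (8, 10, 7), (10, 7, 6)]


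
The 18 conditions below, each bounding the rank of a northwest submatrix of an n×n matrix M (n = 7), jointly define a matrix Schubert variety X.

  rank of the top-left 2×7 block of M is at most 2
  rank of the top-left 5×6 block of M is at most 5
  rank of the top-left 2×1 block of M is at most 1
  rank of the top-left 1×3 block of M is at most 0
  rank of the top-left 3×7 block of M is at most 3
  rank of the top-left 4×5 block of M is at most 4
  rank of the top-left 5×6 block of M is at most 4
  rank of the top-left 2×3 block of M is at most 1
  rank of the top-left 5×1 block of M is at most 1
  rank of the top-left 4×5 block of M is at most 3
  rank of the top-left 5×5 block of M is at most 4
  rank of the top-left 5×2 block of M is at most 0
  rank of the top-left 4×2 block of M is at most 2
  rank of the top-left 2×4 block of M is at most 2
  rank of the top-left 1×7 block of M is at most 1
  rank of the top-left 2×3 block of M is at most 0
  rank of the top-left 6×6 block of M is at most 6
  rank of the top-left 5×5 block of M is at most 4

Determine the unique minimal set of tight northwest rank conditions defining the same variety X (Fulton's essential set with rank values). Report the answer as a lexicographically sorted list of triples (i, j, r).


The tightest implied rank at each (i,j), from the 18 conditions:

  R[1]: 0, 0, 0, 1, 1, 1, 1
  R[2]: 0, 0, 0, 1, 2, 2, 2
  R[3]: 0, 0, 1, 2, 3, 3, 3
  R[4]: 0, 0, 1, 2, 3, 4, 4
  R[5]: 0, 0, 1, 2, 3, 4, 5
  R[6]: 1, 1, 2, 3, 4, 5, 6
  R[7]: 1, 2, 3, 4, 5, 6, 7

the unique w with this rank table is (4, 5, 3, 6, 7, 1, 2).

Rothe diagram D(w) (12 cells), 2 SE-corners (essential conditions):

[(2, 3, 0), (5, 2, 0)]


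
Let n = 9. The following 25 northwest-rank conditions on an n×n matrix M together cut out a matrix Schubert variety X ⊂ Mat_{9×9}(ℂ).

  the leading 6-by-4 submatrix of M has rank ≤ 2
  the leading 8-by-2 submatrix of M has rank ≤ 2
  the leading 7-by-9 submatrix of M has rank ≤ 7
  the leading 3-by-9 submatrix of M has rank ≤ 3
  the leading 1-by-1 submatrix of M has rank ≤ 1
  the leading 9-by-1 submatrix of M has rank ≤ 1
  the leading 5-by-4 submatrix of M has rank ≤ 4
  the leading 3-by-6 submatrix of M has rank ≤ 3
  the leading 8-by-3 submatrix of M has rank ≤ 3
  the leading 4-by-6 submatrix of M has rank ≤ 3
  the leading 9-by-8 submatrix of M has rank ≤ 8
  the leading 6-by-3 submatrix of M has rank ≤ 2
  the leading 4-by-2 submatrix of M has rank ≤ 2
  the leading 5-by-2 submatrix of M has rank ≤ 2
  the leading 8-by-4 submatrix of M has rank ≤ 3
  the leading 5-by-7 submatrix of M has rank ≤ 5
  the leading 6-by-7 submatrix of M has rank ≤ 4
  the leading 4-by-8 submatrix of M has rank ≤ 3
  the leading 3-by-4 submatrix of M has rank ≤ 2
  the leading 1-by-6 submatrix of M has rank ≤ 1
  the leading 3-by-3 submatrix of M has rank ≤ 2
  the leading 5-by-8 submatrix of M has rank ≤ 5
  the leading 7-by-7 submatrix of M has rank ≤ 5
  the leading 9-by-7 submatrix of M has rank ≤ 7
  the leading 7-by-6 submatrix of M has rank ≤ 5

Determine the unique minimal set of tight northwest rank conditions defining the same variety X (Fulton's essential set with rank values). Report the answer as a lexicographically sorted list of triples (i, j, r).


Propagating the 25 rank bounds to every northwest block:

  i=1: 1  1  1  1  1  1  1  1  1
  i=2: 1  2  2  2  2  2  2  2  2
  i=3: 1  2  2  2  3  3  3  3  3
  i=4: 1  2  2  2  3  3  3  3  4
  i=5: 1  2  2  2  3  4  4  4  5
  i=6: 1  2  2  2  3  4  4  5  6
  i=7: 1  2  3  3  4  5  5  6  7
  i=8: 1  2  3  3  4  5  6  7  8
  i=9: 1  2  3  4  5  6  7  8  9

second differences of R give the permutation w = (1, 2, 5, 9, 6, 8, 3, 7, 4).

Fulton essential set (4 of the 13 Rothe cells):

[(4, 8, 3), (6, 4, 2), (6, 7, 4), (8, 4, 3)]


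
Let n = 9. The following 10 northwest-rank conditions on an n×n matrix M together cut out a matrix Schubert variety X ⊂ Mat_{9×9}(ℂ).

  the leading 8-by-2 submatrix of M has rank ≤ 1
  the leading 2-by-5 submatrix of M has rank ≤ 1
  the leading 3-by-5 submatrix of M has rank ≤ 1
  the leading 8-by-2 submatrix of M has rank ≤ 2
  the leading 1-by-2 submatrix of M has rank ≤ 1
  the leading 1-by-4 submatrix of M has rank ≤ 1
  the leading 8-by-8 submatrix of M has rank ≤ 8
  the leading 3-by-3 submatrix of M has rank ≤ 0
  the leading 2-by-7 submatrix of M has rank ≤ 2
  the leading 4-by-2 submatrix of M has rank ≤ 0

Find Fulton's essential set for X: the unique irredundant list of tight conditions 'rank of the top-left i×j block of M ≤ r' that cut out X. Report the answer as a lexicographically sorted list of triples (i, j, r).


The tightest implied rank at each (i,j), from the 10 conditions:

  R[1]: 0  0  0  1  1  1  1  1  1
  R[2]: 0  0  0  1  1  2  2  2  2
  R[3]: 0  0  0  1  1  2  3  3  3
  R[4]: 0  0  1  2  2  3  4  4  4
  R[5]: 1  1  2  3  3  4  5  5  5
  R[6]: 1  1  2  3  4  5  6  6  6
  R[7]: 1  1  2  3  4  5  6  7  7
  R[8]: 1  1  2  3  4  5  6  7  8
  R[9]: 1  2  3  4  5  6  7  8  9

the unique w with this rank table is (4, 6, 7, 3, 1, 5, 8, 9, 2).

ℓ(w)=16; the 4 essential cells (i,j,r):

[(3, 3, 0), (3, 5, 1), (4, 2, 0), (8, 2, 1)]


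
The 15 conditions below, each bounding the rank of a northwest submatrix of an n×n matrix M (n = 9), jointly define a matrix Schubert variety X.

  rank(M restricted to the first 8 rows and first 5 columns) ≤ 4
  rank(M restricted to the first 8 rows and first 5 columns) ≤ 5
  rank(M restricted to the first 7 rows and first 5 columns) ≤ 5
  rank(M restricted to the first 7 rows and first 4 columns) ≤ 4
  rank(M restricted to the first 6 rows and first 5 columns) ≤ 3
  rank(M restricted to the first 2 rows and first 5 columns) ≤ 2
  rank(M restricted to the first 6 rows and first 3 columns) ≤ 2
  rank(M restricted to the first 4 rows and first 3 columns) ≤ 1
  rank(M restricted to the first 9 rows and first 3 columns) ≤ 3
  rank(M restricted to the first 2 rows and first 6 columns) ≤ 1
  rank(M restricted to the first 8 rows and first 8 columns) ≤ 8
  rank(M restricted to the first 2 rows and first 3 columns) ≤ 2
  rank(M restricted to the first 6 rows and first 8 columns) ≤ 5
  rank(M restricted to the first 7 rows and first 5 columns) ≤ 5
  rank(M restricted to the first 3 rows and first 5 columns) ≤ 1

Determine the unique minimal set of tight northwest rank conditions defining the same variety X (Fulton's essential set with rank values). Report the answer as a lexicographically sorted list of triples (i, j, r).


Rank table r_w(9×9) implied by the 15 constraints:

  i=1: 1  1  1  1  1  1  1  1  1
  i=2: 1  1  1  1  1  1  2  2  2
  i=3: 1  1  1  1  1  2  3  3  3
  i=4: 1  1  1  2  2  3  4  4  4
  i=5: 1  2  2  3  3  4  5  5  5
  i=6: 1  2  2  3  3  4  5  5  6
  i=7: 1  2  3  4  4  5  6  6  7
  i=8: 1  2  3  4  4  5  6  7  8
  i=9: 1  2  3  4  5  6  7  8  9

giving w = (1, 7, 6, 4, 2, 9, 3, 8, 5) via Δ²R.

ℓ(w)=15; the 7 essential cells (i,j,r):

[(2, 6, 1), (3, 5, 1), (4, 3, 1), (6, 3, 2), (6, 5, 3), (6, 8, 5), (8, 5, 4)]


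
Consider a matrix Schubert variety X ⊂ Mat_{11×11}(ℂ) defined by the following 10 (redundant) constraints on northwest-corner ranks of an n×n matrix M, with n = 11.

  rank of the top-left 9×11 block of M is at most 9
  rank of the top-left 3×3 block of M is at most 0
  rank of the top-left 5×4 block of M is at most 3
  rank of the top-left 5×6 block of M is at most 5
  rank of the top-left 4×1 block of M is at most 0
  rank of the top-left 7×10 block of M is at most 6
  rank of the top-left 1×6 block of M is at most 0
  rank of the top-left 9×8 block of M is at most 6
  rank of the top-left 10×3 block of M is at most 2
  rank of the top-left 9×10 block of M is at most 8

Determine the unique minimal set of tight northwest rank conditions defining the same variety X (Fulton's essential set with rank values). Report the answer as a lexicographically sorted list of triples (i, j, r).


Rank table r_w(11×11) implied by the 10 constraints:

  i=1: 0  0  0  0  0  0  1  1  1  1  1
  i=2: 0  0  0  1  1  1  2  2  2  2  2
  i=3: 0  0  0  1  2  2  3  3  3  3  3
  i=4: 0  1  1  2  3  3  4  4  4  4  4
  i=5: 1  2  2  3  4  4  5  5  5  5  5
  i=6: 1  2  2  3  4  5  6  6  6  6  6
  i=7: 1  2  2  3  4  5  6  6  6  6  7
  i=8: 1  2  2  3  4  5  6  6  7  7  8
  i=9: 1  2  2  3  4  5  6  6  7  8  9
  i=10: 1  2  2  3  4  5  6  7  8  9  10
  i=11: 1  2  3  4  5  6  7  8  9  10  11

hence w(1..11) = (7, 4, 5, 2, 1, 6, 11, 9, 10, 8, 3).

ℓ(w)=23; the 6 essential cells (i,j,r):

[(1, 6, 0), (3, 3, 0), (4, 1, 0), (7, 10, 6), (9, 8, 6), (10, 3, 2)]


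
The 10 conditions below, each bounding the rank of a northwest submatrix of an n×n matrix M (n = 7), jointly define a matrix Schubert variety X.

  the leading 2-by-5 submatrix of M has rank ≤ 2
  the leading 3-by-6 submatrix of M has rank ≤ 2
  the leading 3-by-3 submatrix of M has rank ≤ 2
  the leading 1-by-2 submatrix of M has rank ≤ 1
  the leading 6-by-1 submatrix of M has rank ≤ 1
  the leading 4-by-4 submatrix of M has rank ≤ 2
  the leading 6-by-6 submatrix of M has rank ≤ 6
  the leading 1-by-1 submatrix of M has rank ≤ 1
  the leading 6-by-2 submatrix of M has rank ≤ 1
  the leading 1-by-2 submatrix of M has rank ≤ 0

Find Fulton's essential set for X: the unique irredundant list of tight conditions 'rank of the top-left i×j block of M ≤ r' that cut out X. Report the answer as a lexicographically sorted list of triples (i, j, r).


Rank table r_w(7×7) implied by the 10 constraints:

  i=1: 0 | 0 | 1 | 1 | 1 | 1 | 1
  i=2: 1 | 1 | 2 | 2 | 2 | 2 | 2
  i=3: 1 | 1 | 2 | 2 | 2 | 2 | 3
  i=4: 1 | 1 | 2 | 2 | 3 | 3 | 4
  i=5: 1 | 1 | 2 | 3 | 4 | 4 | 5
  i=6: 1 | 1 | 2 | 3 | 4 | 5 | 6
  i=7: 1 | 2 | 3 | 4 | 5 | 6 | 7

reading off 1-entries of Δ²R: w = (3, 1, 7, 5, 4, 6, 2).

|D(w)|=10, |Ess(w)|=4:

[(1, 2, 0), (3, 6, 2), (4, 4, 2), (6, 2, 1)]


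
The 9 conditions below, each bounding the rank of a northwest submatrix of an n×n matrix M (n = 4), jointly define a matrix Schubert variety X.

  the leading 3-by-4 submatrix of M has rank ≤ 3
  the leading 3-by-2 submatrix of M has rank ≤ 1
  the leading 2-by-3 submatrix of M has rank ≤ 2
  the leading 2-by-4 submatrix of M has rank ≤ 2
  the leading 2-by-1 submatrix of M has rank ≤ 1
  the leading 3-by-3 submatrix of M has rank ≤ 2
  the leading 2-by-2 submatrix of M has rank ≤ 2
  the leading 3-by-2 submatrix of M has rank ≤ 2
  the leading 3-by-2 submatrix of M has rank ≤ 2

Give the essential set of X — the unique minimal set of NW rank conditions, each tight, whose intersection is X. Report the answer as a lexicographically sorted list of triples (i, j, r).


Computing R[i][j] = min implied NW-rank bound (n=4, 9 conditions):

  R[1]: 1  1  1  1
  R[2]: 1  1  2  2
  R[3]: 1  1  2  3
  R[4]: 1  2  3  4

hence w(1..4) = (1, 3, 4, 2).

|D(w)|=2, |Ess(w)|=1:

[(3, 2, 1)]


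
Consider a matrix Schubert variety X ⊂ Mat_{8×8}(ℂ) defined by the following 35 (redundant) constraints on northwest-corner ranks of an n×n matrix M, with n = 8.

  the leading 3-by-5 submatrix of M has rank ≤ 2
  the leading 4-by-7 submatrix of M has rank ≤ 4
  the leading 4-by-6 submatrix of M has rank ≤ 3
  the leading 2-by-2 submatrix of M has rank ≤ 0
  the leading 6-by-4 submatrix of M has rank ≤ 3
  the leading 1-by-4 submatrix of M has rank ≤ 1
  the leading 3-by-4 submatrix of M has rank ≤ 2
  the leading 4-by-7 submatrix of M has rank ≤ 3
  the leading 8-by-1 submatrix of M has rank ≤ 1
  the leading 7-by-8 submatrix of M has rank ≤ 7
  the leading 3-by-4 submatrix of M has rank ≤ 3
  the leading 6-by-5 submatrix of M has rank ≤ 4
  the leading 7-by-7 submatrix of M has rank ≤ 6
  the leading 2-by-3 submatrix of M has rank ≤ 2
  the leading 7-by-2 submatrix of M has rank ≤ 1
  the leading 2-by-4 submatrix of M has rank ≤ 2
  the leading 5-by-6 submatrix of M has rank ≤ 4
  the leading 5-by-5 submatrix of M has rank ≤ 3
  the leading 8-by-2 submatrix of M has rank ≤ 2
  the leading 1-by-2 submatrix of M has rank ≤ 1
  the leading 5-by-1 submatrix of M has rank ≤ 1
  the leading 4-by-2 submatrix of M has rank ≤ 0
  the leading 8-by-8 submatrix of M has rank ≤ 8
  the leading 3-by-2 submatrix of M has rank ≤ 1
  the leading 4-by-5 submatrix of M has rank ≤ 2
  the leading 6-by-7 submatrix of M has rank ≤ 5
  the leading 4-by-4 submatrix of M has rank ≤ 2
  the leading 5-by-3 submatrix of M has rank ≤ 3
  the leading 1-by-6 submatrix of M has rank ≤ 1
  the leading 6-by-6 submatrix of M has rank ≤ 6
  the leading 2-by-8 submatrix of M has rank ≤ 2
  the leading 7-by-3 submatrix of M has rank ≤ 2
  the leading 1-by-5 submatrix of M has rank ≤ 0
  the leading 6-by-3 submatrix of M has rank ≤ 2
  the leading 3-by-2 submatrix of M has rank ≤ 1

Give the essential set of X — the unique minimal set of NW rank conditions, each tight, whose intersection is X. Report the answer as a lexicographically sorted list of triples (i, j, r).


Recovering R(i,j) via the rank-extension bound from the 35 conditions:

  R[1]: 0, 0, 0, 0, 0, 1, 1, 1
  R[2]: 0, 0, 1, 1, 1, 2, 2, 2
  R[3]: 0, 0, 1, 2, 2, 3, 3, 3
  R[4]: 0, 0, 1, 2, 2, 3, 3, 4
  R[5]: 1, 1, 2, 3, 3, 4, 4, 5
  R[6]: 1, 1, 2, 3, 4, 5, 5, 6
  R[7]: 1, 1, 2, 3, 4, 5, 6, 7
  R[8]: 1, 2, 3, 4, 5, 6, 7, 8

the unique w with this rank table is (6, 3, 4, 8, 1, 5, 7, 2).

|D(w)|=15, |Ess(w)|=5:

[(1, 5, 0), (4, 2, 0), (4, 5, 2), (4, 7, 3), (7, 2, 1)]


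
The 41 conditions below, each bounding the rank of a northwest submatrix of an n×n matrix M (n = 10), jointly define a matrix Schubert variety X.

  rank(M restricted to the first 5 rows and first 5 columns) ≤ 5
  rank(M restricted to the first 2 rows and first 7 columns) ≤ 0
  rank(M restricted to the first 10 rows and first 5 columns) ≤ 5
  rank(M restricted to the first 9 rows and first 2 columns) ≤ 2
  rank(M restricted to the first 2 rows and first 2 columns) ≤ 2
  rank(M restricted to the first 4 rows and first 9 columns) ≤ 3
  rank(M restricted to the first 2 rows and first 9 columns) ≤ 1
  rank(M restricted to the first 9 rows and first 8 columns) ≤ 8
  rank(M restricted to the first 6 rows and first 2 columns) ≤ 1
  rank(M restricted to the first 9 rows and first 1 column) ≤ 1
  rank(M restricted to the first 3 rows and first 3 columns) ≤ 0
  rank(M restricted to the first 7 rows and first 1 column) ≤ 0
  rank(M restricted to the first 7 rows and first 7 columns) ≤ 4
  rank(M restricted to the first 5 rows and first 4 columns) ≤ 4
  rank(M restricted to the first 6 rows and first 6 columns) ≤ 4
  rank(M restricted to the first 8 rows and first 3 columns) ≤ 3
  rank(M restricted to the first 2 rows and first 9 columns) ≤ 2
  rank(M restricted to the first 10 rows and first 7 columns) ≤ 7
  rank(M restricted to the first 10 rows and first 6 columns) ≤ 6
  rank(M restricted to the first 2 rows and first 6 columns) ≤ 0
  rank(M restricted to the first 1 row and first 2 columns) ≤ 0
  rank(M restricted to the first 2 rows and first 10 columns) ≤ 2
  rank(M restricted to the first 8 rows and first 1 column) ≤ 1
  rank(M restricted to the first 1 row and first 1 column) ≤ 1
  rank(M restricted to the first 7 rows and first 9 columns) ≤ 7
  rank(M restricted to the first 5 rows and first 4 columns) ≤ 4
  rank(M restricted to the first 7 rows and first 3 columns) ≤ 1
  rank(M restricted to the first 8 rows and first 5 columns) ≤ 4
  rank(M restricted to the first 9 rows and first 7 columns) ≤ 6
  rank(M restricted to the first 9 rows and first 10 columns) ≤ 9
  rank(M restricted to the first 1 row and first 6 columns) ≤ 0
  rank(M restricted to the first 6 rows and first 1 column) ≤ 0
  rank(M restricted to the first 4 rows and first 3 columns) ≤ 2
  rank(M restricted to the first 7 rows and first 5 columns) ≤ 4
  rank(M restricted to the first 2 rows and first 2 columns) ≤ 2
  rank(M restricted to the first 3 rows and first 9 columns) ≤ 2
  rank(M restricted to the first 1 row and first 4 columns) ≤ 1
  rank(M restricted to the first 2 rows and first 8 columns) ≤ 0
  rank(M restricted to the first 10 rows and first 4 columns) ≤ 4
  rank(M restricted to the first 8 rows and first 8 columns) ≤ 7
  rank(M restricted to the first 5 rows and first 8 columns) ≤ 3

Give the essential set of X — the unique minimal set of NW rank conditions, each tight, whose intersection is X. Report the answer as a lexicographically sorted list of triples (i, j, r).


Computing R[i][j] = min implied NW-rank bound (n=10, 41 conditions):

  i=1: 0 0 0 0 0 0 0 0 1 1
  i=2: 0 0 0 0 0 0 0 0 1 2
  i=3: 0 0 0 1 1 1 1 1 2 3
  i=4: 0 1 1 2 2 2 2 2 3 4
  i=5: 0 1 1 2 3 3 3 3 4 5
  i=6: 0 1 1 2 3 4 4 4 5 6
  i=7: 0 1 1 2 3 4 4 5 6 7
  i=8: 1 2 2 3 4 5 5 6 7 8
  i=9: 1 2 3 4 5 6 6 7 8 9
  i=10: 1 2 3 4 5 6 7 8 9 10

hence w(1..10) = (9, 10, 4, 2, 5, 6, 8, 1, 3, 7).

Rothe diagram D(w) (27 cells), 5 SE-corners (essential conditions):

[(2, 8, 0), (3, 3, 0), (7, 1, 0), (7, 3, 1), (7, 7, 4)]
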